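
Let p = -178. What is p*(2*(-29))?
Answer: 10324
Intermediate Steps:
p*(2*(-29)) = -356*(-29) = -178*(-58) = 10324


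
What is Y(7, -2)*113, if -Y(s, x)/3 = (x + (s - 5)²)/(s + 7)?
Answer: -339/7 ≈ -48.429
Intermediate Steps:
Y(s, x) = -3*(x + (-5 + s)²)/(7 + s) (Y(s, x) = -3*(x + (s - 5)²)/(s + 7) = -3*(x + (-5 + s)²)/(7 + s))
Y(7, -2)*113 = (3*(-1*(-2) - (-5 + 7)²)/(7 + 7))*113 = (3*(2 - 1*2²)/14)*113 = (3*(1/14)*(2 - 1*4))*113 = (3*(1/14)*(2 - 4))*113 = (3*(1/14)*(-2))*113 = -3/7*113 = -339/7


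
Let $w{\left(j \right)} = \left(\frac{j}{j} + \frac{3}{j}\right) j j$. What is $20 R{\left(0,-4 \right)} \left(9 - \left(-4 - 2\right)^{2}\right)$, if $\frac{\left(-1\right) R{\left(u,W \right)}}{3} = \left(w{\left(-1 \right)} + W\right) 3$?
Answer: $-29160$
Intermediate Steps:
$w{\left(j \right)} = j^{2} \left(1 + \frac{3}{j}\right)$ ($w{\left(j \right)} = \left(1 + \frac{3}{j}\right) j j = j \left(1 + \frac{3}{j}\right) j = j^{2} \left(1 + \frac{3}{j}\right)$)
$R{\left(u,W \right)} = 18 - 9 W$ ($R{\left(u,W \right)} = - 3 \left(- (3 - 1) + W\right) 3 = - 3 \left(\left(-1\right) 2 + W\right) 3 = - 3 \left(-2 + W\right) 3 = - 3 \left(-6 + 3 W\right) = 18 - 9 W$)
$20 R{\left(0,-4 \right)} \left(9 - \left(-4 - 2\right)^{2}\right) = 20 \left(18 - -36\right) \left(9 - \left(-4 - 2\right)^{2}\right) = 20 \left(18 + 36\right) \left(9 - \left(-6\right)^{2}\right) = 20 \cdot 54 \left(9 - 36\right) = 1080 \left(9 - 36\right) = 1080 \left(-27\right) = -29160$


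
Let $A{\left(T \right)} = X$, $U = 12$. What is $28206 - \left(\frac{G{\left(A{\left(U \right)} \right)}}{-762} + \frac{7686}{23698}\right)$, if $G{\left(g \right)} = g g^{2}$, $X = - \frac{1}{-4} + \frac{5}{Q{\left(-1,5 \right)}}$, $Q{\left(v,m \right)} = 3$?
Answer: $\frac{440065233144319}{15602004864} \approx 28206.0$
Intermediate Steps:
$X = \frac{23}{12}$ ($X = - \frac{1}{-4} + \frac{5}{3} = \left(-1\right) \left(- \frac{1}{4}\right) + 5 \cdot \frac{1}{3} = \frac{1}{4} + \frac{5}{3} = \frac{23}{12} \approx 1.9167$)
$A{\left(T \right)} = \frac{23}{12}$
$G{\left(g \right)} = g^{3}$
$28206 - \left(\frac{G{\left(A{\left(U \right)} \right)}}{-762} + \frac{7686}{23698}\right) = 28206 - \left(\frac{\left(\frac{23}{12}\right)^{3}}{-762} + \frac{7686}{23698}\right) = 28206 - \left(\frac{12167}{1728} \left(- \frac{1}{762}\right) + 7686 \cdot \frac{1}{23698}\right) = 28206 - \left(- \frac{12167}{1316736} + \frac{3843}{11849}\right) = 28206 - \frac{4916049665}{15602004864} = \frac{440065233144319}{15602004864}$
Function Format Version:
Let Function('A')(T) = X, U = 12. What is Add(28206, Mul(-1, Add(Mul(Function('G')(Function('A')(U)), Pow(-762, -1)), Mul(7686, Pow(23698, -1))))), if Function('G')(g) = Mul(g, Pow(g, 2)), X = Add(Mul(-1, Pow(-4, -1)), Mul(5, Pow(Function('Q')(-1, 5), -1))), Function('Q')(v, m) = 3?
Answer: Rational(440065233144319, 15602004864) ≈ 28206.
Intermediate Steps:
X = Rational(23, 12) (X = Add(Mul(-1, Pow(-4, -1)), Mul(5, Pow(3, -1))) = Add(Mul(-1, Rational(-1, 4)), Mul(5, Rational(1, 3))) = Add(Rational(1, 4), Rational(5, 3)) = Rational(23, 12) ≈ 1.9167)
Function('A')(T) = Rational(23, 12)
Function('G')(g) = Pow(g, 3)
Add(28206, Mul(-1, Add(Mul(Function('G')(Function('A')(U)), Pow(-762, -1)), Mul(7686, Pow(23698, -1))))) = Add(28206, Mul(-1, Add(Mul(Pow(Rational(23, 12), 3), Pow(-762, -1)), Mul(7686, Pow(23698, -1))))) = Add(28206, Mul(-1, Add(Mul(Rational(12167, 1728), Rational(-1, 762)), Mul(7686, Rational(1, 23698))))) = Add(28206, Mul(-1, Add(Rational(-12167, 1316736), Rational(3843, 11849)))) = Add(28206, Mul(-1, Rational(4916049665, 15602004864))) = Add(28206, Rational(-4916049665, 15602004864)) = Rational(440065233144319, 15602004864)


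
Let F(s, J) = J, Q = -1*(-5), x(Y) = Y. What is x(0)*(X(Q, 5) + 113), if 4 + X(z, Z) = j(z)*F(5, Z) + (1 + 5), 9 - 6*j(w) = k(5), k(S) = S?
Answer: 0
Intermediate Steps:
Q = 5
j(w) = ⅔ (j(w) = 3/2 - ⅙*5 = 3/2 - ⅚ = ⅔)
X(z, Z) = 2 + 2*Z/3 (X(z, Z) = -4 + (2*Z/3 + (1 + 5)) = -4 + (2*Z/3 + 6) = -4 + (6 + 2*Z/3) = 2 + 2*Z/3)
x(0)*(X(Q, 5) + 113) = 0*((2 + (⅔)*5) + 113) = 0*((2 + 10/3) + 113) = 0*(16/3 + 113) = 0*(355/3) = 0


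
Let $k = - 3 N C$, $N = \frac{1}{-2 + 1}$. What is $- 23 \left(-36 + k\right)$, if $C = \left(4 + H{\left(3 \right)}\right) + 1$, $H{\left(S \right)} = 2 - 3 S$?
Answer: $966$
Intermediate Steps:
$N = -1$ ($N = \frac{1}{-1} = -1$)
$C = -2$ ($C = \left(4 + \left(2 - 9\right)\right) + 1 = \left(4 - 7\right) + 1 = -3 + 1 = -2$)
$k = -6$ ($k = \left(-3\right) \left(-1\right) \left(-2\right) = 3 \left(-2\right) = -6$)
$- 23 \left(-36 + k\right) = - 23 \left(-36 - 6\right) = \left(-23\right) \left(-42\right) = 966$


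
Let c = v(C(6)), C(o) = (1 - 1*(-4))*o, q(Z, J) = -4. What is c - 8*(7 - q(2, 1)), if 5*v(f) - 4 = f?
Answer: -406/5 ≈ -81.200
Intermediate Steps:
C(o) = 5*o (C(o) = (1 + 4)*o = 5*o)
v(f) = ⅘ + f/5
c = 34/5 (c = ⅘ + (5*6)/5 = ⅘ + (⅕)*30 = ⅘ + 6 = 34/5 ≈ 6.8000)
c - 8*(7 - q(2, 1)) = 34/5 - 8*(7 - 1*(-4)) = 34/5 - 8*(7 + 4) = 34/5 - 8*11 = 34/5 - 88 = -406/5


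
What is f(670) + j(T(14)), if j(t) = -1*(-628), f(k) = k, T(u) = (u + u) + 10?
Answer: 1298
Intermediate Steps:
T(u) = 10 + 2*u (T(u) = 2*u + 10 = 10 + 2*u)
j(t) = 628
f(670) + j(T(14)) = 670 + 628 = 1298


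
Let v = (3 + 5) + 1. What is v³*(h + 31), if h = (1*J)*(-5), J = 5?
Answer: 4374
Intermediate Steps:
v = 9 (v = 8 + 1 = 9)
h = -25 (h = (1*5)*(-5) = 5*(-5) = -25)
v³*(h + 31) = 9³*(-25 + 31) = 729*6 = 4374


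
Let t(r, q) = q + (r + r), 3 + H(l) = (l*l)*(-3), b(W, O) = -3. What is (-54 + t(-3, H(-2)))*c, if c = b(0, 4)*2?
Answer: 450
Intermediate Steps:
H(l) = -3 - 3*l² (H(l) = -3 + (l*l)*(-3) = -3 + l²*(-3) = -3 - 3*l²)
t(r, q) = q + 2*r
c = -6 (c = -3*2 = -6)
(-54 + t(-3, H(-2)))*c = (-54 + ((-3 - 3*(-2)²) + 2*(-3)))*(-6) = (-54 + ((-3 - 3*4) - 6))*(-6) = (-54 + ((-3 - 12) - 6))*(-6) = (-54 + (-15 - 6))*(-6) = (-54 - 21)*(-6) = -75*(-6) = 450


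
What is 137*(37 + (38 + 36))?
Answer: 15207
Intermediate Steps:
137*(37 + (38 + 36)) = 137*(37 + 74) = 137*111 = 15207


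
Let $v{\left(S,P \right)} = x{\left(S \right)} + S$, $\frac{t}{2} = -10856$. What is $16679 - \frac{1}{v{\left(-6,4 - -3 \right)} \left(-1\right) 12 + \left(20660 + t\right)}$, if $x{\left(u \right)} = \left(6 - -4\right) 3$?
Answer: $\frac{22349861}{1340} \approx 16679.0$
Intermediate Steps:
$t = -21712$ ($t = 2 \left(-10856\right) = -21712$)
$x{\left(u \right)} = 30$ ($x{\left(u \right)} = \left(6 + 4\right) 3 = 10 \cdot 3 = 30$)
$v{\left(S,P \right)} = 30 + S$
$16679 - \frac{1}{v{\left(-6,4 - -3 \right)} \left(-1\right) 12 + \left(20660 + t\right)} = 16679 - \frac{1}{\left(30 - 6\right) \left(-1\right) 12 + \left(20660 - 21712\right)} = 16679 - \frac{1}{24 \left(-1\right) 12 - 1052} = 16679 - \frac{1}{\left(-24\right) 12 - 1052} = 16679 - \frac{1}{-288 - 1052} = 16679 - \frac{1}{-1340} = 16679 - - \frac{1}{1340} = 16679 + \frac{1}{1340} = \frac{22349861}{1340}$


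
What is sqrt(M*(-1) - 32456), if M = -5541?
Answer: I*sqrt(26915) ≈ 164.06*I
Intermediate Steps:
sqrt(M*(-1) - 32456) = sqrt(-5541*(-1) - 32456) = sqrt(5541 - 32456) = sqrt(-26915) = I*sqrt(26915)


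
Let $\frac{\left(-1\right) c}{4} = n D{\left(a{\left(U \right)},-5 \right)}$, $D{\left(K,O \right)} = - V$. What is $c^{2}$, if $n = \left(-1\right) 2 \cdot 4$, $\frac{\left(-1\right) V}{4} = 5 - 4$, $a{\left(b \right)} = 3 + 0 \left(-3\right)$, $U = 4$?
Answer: $16384$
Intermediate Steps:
$a{\left(b \right)} = 3$ ($a{\left(b \right)} = 3 + 0 = 3$)
$V = -4$ ($V = - 4 \left(5 - 4\right) = \left(-4\right) 1 = -4$)
$D{\left(K,O \right)} = 4$ ($D{\left(K,O \right)} = \left(-1\right) \left(-4\right) = 4$)
$n = -8$ ($n = \left(-2\right) 4 = -8$)
$c = 128$ ($c = - 4 \left(\left(-8\right) 4\right) = \left(-4\right) \left(-32\right) = 128$)
$c^{2} = 128^{2} = 16384$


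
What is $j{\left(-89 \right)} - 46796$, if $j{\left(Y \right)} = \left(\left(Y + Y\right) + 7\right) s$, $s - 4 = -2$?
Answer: $-47138$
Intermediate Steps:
$s = 2$ ($s = 4 - 2 = 2$)
$j{\left(Y \right)} = 14 + 4 Y$ ($j{\left(Y \right)} = \left(\left(Y + Y\right) + 7\right) 2 = \left(2 Y + 7\right) 2 = \left(7 + 2 Y\right) 2 = 14 + 4 Y$)
$j{\left(-89 \right)} - 46796 = \left(14 + 4 \left(-89\right)\right) - 46796 = \left(14 - 356\right) - 46796 = -342 - 46796 = -47138$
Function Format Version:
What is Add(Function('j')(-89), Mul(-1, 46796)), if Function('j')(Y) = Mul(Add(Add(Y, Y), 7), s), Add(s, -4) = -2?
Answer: -47138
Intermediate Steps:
s = 2 (s = Add(4, -2) = 2)
Function('j')(Y) = Add(14, Mul(4, Y)) (Function('j')(Y) = Mul(Add(Add(Y, Y), 7), 2) = Mul(Add(Mul(2, Y), 7), 2) = Mul(Add(7, Mul(2, Y)), 2) = Add(14, Mul(4, Y)))
Add(Function('j')(-89), Mul(-1, 46796)) = Add(Add(14, Mul(4, -89)), Mul(-1, 46796)) = Add(Add(14, -356), -46796) = Add(-342, -46796) = -47138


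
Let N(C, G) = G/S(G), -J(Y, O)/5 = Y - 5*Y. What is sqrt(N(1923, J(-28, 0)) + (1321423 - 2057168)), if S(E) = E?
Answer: 16*I*sqrt(2874) ≈ 857.75*I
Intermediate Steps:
J(Y, O) = 20*Y (J(Y, O) = -5*(Y - 5*Y) = -(-20)*Y = 20*Y)
N(C, G) = 1 (N(C, G) = G/G = 1)
sqrt(N(1923, J(-28, 0)) + (1321423 - 2057168)) = sqrt(1 + (1321423 - 2057168)) = sqrt(1 - 735745) = sqrt(-735744) = 16*I*sqrt(2874)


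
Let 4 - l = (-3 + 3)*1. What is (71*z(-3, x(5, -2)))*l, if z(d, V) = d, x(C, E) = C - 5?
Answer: -852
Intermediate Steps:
x(C, E) = -5 + C
l = 4 (l = 4 - (-3 + 3) = 4 - 0 = 4 - 1*0 = 4 + 0 = 4)
(71*z(-3, x(5, -2)))*l = (71*(-3))*4 = -213*4 = -852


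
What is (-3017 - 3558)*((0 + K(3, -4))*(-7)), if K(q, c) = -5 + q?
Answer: -92050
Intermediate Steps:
(-3017 - 3558)*((0 + K(3, -4))*(-7)) = (-3017 - 3558)*((0 + (-5 + 3))*(-7)) = -6575*(0 - 2)*(-7) = -(-13150)*(-7) = -6575*14 = -92050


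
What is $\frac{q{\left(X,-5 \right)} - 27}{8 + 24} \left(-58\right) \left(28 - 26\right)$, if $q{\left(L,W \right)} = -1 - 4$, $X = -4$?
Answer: $116$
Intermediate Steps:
$q{\left(L,W \right)} = -5$
$\frac{q{\left(X,-5 \right)} - 27}{8 + 24} \left(-58\right) \left(28 - 26\right) = \frac{-5 - 27}{8 + 24} \left(-58\right) \left(28 - 26\right) = - \frac{32}{32} \left(-58\right) 2 = \left(-32\right) \frac{1}{32} \left(-58\right) 2 = \left(-1\right) \left(-58\right) 2 = 58 \cdot 2 = 116$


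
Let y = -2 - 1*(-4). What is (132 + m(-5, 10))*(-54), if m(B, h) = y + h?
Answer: -7776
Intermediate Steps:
y = 2 (y = -2 + 4 = 2)
m(B, h) = 2 + h
(132 + m(-5, 10))*(-54) = (132 + (2 + 10))*(-54) = (132 + 12)*(-54) = 144*(-54) = -7776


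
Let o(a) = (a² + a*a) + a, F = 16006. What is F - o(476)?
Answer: -437622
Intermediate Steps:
o(a) = a + 2*a² (o(a) = (a² + a²) + a = 2*a² + a = a + 2*a²)
F - o(476) = 16006 - 476*(1 + 2*476) = 16006 - 476*(1 + 952) = 16006 - 476*953 = 16006 - 1*453628 = 16006 - 453628 = -437622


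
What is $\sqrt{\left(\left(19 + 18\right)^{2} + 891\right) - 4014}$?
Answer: $i \sqrt{1754} \approx 41.881 i$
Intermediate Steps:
$\sqrt{\left(\left(19 + 18\right)^{2} + 891\right) - 4014} = \sqrt{\left(37^{2} + 891\right) - 4014} = \sqrt{\left(1369 + 891\right) - 4014} = \sqrt{2260 - 4014} = \sqrt{-1754} = i \sqrt{1754}$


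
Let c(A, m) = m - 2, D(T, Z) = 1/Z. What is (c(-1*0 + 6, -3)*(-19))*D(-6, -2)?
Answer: -95/2 ≈ -47.500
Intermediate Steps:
c(A, m) = -2 + m
(c(-1*0 + 6, -3)*(-19))*D(-6, -2) = ((-2 - 3)*(-19))/(-2) = -5*(-19)*(-1/2) = 95*(-1/2) = -95/2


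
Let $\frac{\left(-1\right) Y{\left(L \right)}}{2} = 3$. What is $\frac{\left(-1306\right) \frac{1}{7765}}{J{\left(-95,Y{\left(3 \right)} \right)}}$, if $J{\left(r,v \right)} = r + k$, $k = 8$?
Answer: $\frac{1306}{675555} \approx 0.0019332$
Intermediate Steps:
$Y{\left(L \right)} = -6$ ($Y{\left(L \right)} = \left(-2\right) 3 = -6$)
$J{\left(r,v \right)} = 8 + r$ ($J{\left(r,v \right)} = r + 8 = 8 + r$)
$\frac{\left(-1306\right) \frac{1}{7765}}{J{\left(-95,Y{\left(3 \right)} \right)}} = \frac{\left(-1306\right) \frac{1}{7765}}{8 - 95} = \frac{\left(-1306\right) \frac{1}{7765}}{-87} = \left(- \frac{1306}{7765}\right) \left(- \frac{1}{87}\right) = \frac{1306}{675555}$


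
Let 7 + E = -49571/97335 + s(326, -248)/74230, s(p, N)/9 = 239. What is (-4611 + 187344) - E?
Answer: 264066464880949/1445035410 ≈ 1.8274e+5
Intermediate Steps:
s(p, N) = 2151 (s(p, N) = 9*239 = 2151)
E = -10809305419/1445035410 (E = -7 + (-49571/97335 + 2151/74230) = -7 - 694057549/1445035410 = -10809305419/1445035410 ≈ -7.4803)
(-4611 + 187344) - E = (-4611 + 187344) - 1*(-10809305419/1445035410) = 182733 + 10809305419/1445035410 = 264066464880949/1445035410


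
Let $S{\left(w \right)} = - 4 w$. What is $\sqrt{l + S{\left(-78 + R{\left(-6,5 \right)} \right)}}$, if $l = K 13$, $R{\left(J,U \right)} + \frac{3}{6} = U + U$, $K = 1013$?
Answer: $\sqrt{13443} \approx 115.94$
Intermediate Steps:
$R{\left(J,U \right)} = - \frac{1}{2} + 2 U$ ($R{\left(J,U \right)} = - \frac{1}{2} + \left(U + U\right) = - \frac{1}{2} + 2 U$)
$l = 13169$ ($l = 1013 \cdot 13 = 13169$)
$\sqrt{l + S{\left(-78 + R{\left(-6,5 \right)} \right)}} = \sqrt{13169 - 4 \left(-78 + \left(- \frac{1}{2} + 2 \cdot 5\right)\right)} = \sqrt{13169 - 4 \left(-78 + \left(- \frac{1}{2} + 10\right)\right)} = \sqrt{13169 - 4 \left(-78 + \frac{19}{2}\right)} = \sqrt{13169 - -274} = \sqrt{13169 + 274} = \sqrt{13443}$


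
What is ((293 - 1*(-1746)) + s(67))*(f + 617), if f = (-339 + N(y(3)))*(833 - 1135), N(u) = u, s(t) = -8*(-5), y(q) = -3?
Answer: 216010179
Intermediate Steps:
s(t) = 40
f = 103284 (f = (-339 - 3)*(833 - 1135) = -342*(-302) = 103284)
((293 - 1*(-1746)) + s(67))*(f + 617) = ((293 - 1*(-1746)) + 40)*(103284 + 617) = ((293 + 1746) + 40)*103901 = (2039 + 40)*103901 = 2079*103901 = 216010179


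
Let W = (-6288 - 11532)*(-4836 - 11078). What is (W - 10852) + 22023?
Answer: 283598651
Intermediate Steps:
W = 283587480 (W = -17820*(-15914) = 283587480)
(W - 10852) + 22023 = (283587480 - 10852) + 22023 = 283576628 + 22023 = 283598651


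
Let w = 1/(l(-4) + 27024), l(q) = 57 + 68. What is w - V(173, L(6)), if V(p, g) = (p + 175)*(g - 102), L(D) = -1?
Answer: 973128757/27149 ≈ 35844.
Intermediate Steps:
l(q) = 125
V(p, g) = (-102 + g)*(175 + p) (V(p, g) = (175 + p)*(-102 + g) = (-102 + g)*(175 + p))
w = 1/27149 (w = 1/(125 + 27024) = 1/27149 ≈ 3.6834e-5)
w - V(173, L(6)) = 1/27149 - (-17850 - 102*173 + 175*(-1) - 1*173) = 1/27149 - (-17850 - 17646 - 175 - 173) = 1/27149 - 1*(-35844) = 1/27149 + 35844 = 973128757/27149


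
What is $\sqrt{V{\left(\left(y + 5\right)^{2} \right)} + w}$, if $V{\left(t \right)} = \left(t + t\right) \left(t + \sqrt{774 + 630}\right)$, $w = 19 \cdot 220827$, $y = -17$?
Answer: $\sqrt{4237185 + 1728 \sqrt{39}} \approx 2061.1$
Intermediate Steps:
$w = 4195713$
$V{\left(t \right)} = 2 t \left(t + 6 \sqrt{39}\right)$ ($V{\left(t \right)} = 2 t \left(t + \sqrt{1404}\right) = 2 t \left(t + 6 \sqrt{39}\right)$)
$\sqrt{V{\left(\left(y + 5\right)^{2} \right)} + w} = \sqrt{2 \left(-17 + 5\right)^{2} \left(\left(-17 + 5\right)^{2} + 6 \sqrt{39}\right) + 4195713} = \sqrt{2 \left(-12\right)^{2} \left(\left(-12\right)^{2} + 6 \sqrt{39}\right) + 4195713} = \sqrt{2 \cdot 144 \left(144 + 6 \sqrt{39}\right) + 4195713} = \sqrt{\left(41472 + 1728 \sqrt{39}\right) + 4195713} = \sqrt{4237185 + 1728 \sqrt{39}}$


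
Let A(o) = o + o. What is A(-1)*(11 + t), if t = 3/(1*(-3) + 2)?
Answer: -16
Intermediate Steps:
A(o) = 2*o
t = -3 (t = 3/(-3 + 2) = 3/(-1) = 3*(-1) = -3)
A(-1)*(11 + t) = (2*(-1))*(11 - 3) = -2*8 = -16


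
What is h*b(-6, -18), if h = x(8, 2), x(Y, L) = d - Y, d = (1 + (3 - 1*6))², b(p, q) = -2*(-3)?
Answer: -24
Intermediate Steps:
b(p, q) = 6
d = 4 (d = (1 + (3 - 6))² = (1 - 3)² = (-2)² = 4)
x(Y, L) = 4 - Y
h = -4 (h = 4 - 1*8 = 4 - 8 = -4)
h*b(-6, -18) = -4*6 = -24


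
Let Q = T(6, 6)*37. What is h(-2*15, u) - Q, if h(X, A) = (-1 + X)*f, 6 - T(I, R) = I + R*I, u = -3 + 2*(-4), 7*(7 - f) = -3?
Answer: 7712/7 ≈ 1101.7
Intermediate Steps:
f = 52/7 (f = 7 - 1/7*(-3) = 7 + 3/7 = 52/7 ≈ 7.4286)
u = -11 (u = -3 - 8 = -11)
T(I, R) = 6 - I - I*R (T(I, R) = 6 - (I + R*I) = 6 - (I + I*R) = 6 + (-I - I*R) = 6 - I - I*R)
h(X, A) = -52/7 + 52*X/7 (h(X, A) = (-1 + X)*(52/7) = -52/7 + 52*X/7)
Q = -1332 (Q = (6 - 1*6 - 1*6*6)*37 = (6 - 6 - 36)*37 = -36*37 = -1332)
h(-2*15, u) - Q = (-52/7 + 52*(-2*15)/7) - 1*(-1332) = (-52/7 + (52/7)*(-30)) + 1332 = (-52/7 - 1560/7) + 1332 = -1612/7 + 1332 = 7712/7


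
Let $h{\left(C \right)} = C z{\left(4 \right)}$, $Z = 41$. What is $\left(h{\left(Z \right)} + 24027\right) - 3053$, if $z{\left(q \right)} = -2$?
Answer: $20892$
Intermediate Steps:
$h{\left(C \right)} = - 2 C$ ($h{\left(C \right)} = C \left(-2\right) = - 2 C$)
$\left(h{\left(Z \right)} + 24027\right) - 3053 = \left(\left(-2\right) 41 + 24027\right) - 3053 = \left(-82 + 24027\right) - 3053 = 23945 - 3053 = 20892$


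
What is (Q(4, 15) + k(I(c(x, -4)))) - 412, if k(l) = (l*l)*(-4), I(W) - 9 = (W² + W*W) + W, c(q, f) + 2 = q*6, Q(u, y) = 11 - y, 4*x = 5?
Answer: -22916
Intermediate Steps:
x = 5/4 (x = (¼)*5 = 5/4 ≈ 1.2500)
c(q, f) = -2 + 6*q (c(q, f) = -2 + q*6 = -2 + 6*q)
I(W) = 9 + W + 2*W² (I(W) = 9 + ((W² + W*W) + W) = 9 + ((W² + W²) + W) = 9 + (2*W² + W) = 9 + (W + 2*W²) = 9 + W + 2*W²)
k(l) = -4*l² (k(l) = l²*(-4) = -4*l²)
(Q(4, 15) + k(I(c(x, -4)))) - 412 = ((11 - 1*15) - 4*(9 + (-2 + 6*(5/4)) + 2*(-2 + 6*(5/4))²)²) - 412 = ((11 - 15) - 4*(9 + (-2 + 15/2) + 2*(-2 + 15/2)²)²) - 412 = (-4 - 4*(9 + 11/2 + 2*(11/2)²)²) - 412 = (-4 - 4*(9 + 11/2 + 2*(121/4))²) - 412 = (-4 - 4*(9 + 11/2 + 121/2)²) - 412 = (-4 - 4*75²) - 412 = (-4 - 4*5625) - 412 = (-4 - 22500) - 412 = -22504 - 412 = -22916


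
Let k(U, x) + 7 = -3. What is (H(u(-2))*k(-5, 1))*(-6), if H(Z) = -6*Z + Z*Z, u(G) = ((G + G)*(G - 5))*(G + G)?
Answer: 792960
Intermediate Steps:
k(U, x) = -10 (k(U, x) = -7 - 3 = -10)
u(G) = 4*G²*(-5 + G) (u(G) = ((2*G)*(-5 + G))*(2*G) = (2*G*(-5 + G))*(2*G) = 4*G²*(-5 + G))
H(Z) = Z² - 6*Z (H(Z) = -6*Z + Z² = Z² - 6*Z)
(H(u(-2))*k(-5, 1))*(-6) = (((4*(-2)²*(-5 - 2))*(-6 + 4*(-2)²*(-5 - 2)))*(-10))*(-6) = (((4*4*(-7))*(-6 + 4*4*(-7)))*(-10))*(-6) = (-112*(-6 - 112)*(-10))*(-6) = (-112*(-118)*(-10))*(-6) = (13216*(-10))*(-6) = -132160*(-6) = 792960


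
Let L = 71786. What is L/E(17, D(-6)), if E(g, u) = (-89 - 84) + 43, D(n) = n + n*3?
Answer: -2761/5 ≈ -552.20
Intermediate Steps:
D(n) = 4*n (D(n) = n + 3*n = 4*n)
E(g, u) = -130 (E(g, u) = -173 + 43 = -130)
L/E(17, D(-6)) = 71786/(-130) = 71786*(-1/130) = -2761/5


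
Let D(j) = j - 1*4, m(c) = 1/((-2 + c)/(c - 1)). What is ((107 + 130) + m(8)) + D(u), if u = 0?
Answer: 1405/6 ≈ 234.17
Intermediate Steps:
m(c) = (-1 + c)/(-2 + c) (m(c) = 1/((-2 + c)/(-1 + c)) = (-1 + c)/(-2 + c))
D(j) = -4 + j (D(j) = j - 4 = -4 + j)
((107 + 130) + m(8)) + D(u) = ((107 + 130) + (-1 + 8)/(-2 + 8)) + (-4 + 0) = (237 + 7/6) - 4 = 1429/6 - 4 = 1405/6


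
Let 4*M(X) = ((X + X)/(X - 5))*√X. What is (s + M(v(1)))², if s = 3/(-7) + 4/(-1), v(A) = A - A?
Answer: 961/49 ≈ 19.612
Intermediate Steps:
v(A) = 0
M(X) = X^(3/2)/(2*(-5 + X)) (M(X) = (((X + X)/(X - 5))*√X)/4 = (((2*X)/(-5 + X))*√X)/4 = ((2*X/(-5 + X))*√X)/4 = (2*X^(3/2)/(-5 + X))/4 = X^(3/2)/(2*(-5 + X)))
s = -31/7 (s = 3*(-⅐) + 4*(-1) = -3/7 - 4 = -31/7 ≈ -4.4286)
(s + M(v(1)))² = (-31/7 + 0^(3/2)/(2*(-5 + 0)))² = (-31/7 + (½)*0/(-5))² = (-31/7 + (½)*0*(-⅕))² = (-31/7 + 0)² = (-31/7)² = 961/49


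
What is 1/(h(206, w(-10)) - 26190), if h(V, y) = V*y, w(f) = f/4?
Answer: -1/26705 ≈ -3.7446e-5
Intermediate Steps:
w(f) = f/4 (w(f) = f*(¼) = f/4)
1/(h(206, w(-10)) - 26190) = 1/(206*((¼)*(-10)) - 26190) = 1/(206*(-5/2) - 26190) = 1/(-515 - 26190) = 1/(-26705) = -1/26705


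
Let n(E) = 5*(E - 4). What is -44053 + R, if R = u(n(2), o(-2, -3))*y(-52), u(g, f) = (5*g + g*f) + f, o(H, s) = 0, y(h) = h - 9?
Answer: -41003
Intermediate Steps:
y(h) = -9 + h
n(E) = -20 + 5*E (n(E) = 5*(-4 + E) = -20 + 5*E)
u(g, f) = f + 5*g + f*g (u(g, f) = (5*g + f*g) + f = f + 5*g + f*g)
R = 3050 (R = (0 + 5*(-20 + 5*2) + 0*(-20 + 5*2))*(-9 - 52) = (0 + 5*(-20 + 10) + 0*(-20 + 10))*(-61) = (0 + 5*(-10) + 0*(-10))*(-61) = (0 - 50 + 0)*(-61) = -50*(-61) = 3050)
-44053 + R = -44053 + 3050 = -41003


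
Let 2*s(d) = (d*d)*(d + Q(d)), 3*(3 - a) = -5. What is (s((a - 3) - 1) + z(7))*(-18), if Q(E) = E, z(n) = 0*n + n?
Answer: -394/3 ≈ -131.33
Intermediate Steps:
a = 14/3 (a = 3 - 1/3*(-5) = 3 + 5/3 = 14/3 ≈ 4.6667)
z(n) = n (z(n) = 0 + n = n)
s(d) = d**3 (s(d) = ((d*d)*(d + d))/2 = (d**2*(2*d))/2 = (2*d**3)/2 = d**3)
(s((a - 3) - 1) + z(7))*(-18) = (((14/3 - 3) - 1)**3 + 7)*(-18) = ((5/3 - 1)**3 + 7)*(-18) = ((2/3)**3 + 7)*(-18) = (8/27 + 7)*(-18) = (197/27)*(-18) = -394/3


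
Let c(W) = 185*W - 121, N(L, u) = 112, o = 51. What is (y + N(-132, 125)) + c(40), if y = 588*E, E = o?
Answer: 37379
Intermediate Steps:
E = 51
c(W) = -121 + 185*W
y = 29988 (y = 588*51 = 29988)
(y + N(-132, 125)) + c(40) = (29988 + 112) + (-121 + 185*40) = 30100 + (-121 + 7400) = 30100 + 7279 = 37379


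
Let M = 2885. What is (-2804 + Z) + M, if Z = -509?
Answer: -428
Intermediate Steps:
(-2804 + Z) + M = (-2804 - 509) + 2885 = -3313 + 2885 = -428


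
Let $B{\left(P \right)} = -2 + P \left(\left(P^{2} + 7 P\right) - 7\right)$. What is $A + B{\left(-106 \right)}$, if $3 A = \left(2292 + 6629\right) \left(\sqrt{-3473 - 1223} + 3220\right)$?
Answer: $\frac{25390748}{3} + \frac{17842 i \sqrt{1174}}{3} \approx 8.4636 \cdot 10^{6} + 2.0378 \cdot 10^{5} i$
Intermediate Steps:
$B{\left(P \right)} = -2 + P \left(-7 + P^{2} + 7 P\right)$
$A = \frac{28725620}{3} + \frac{17842 i \sqrt{1174}}{3}$ ($A = \frac{\left(2292 + 6629\right) \left(\sqrt{-3473 - 1223} + 3220\right)}{3} = \frac{8921 \left(\sqrt{-4696} + 3220\right)}{3} = \frac{8921 \left(2 i \sqrt{1174} + 3220\right)}{3} = \frac{8921 \left(3220 + 2 i \sqrt{1174}\right)}{3} = \frac{28725620 + 17842 i \sqrt{1174}}{3} = \frac{28725620}{3} + \frac{17842 i \sqrt{1174}}{3} \approx 9.5752 \cdot 10^{6} + 2.0378 \cdot 10^{5} i$)
$A + B{\left(-106 \right)} = \left(\frac{28725620}{3} + \frac{17842 i \sqrt{1174}}{3}\right) + \left(-2 + \left(-106\right)^{3} - -742 + 7 \left(-106\right)^{2}\right) = \left(\frac{28725620}{3} + \frac{17842 i \sqrt{1174}}{3}\right) + \left(-2 - 1191016 + 742 + 7 \cdot 11236\right) = \left(\frac{28725620}{3} + \frac{17842 i \sqrt{1174}}{3}\right) + \left(-2 - 1191016 + 742 + 78652\right) = \left(\frac{28725620}{3} + \frac{17842 i \sqrt{1174}}{3}\right) - 1111624 = \frac{25390748}{3} + \frac{17842 i \sqrt{1174}}{3}$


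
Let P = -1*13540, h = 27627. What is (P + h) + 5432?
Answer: 19519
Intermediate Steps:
P = -13540
(P + h) + 5432 = (-13540 + 27627) + 5432 = 14087 + 5432 = 19519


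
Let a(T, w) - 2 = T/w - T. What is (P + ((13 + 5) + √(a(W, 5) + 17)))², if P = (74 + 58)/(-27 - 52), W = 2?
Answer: 8863467/31205 + 516*√435/79 ≈ 420.27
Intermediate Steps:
a(T, w) = 2 - T + T/w (a(T, w) = 2 + (T/w - T) = 2 + (-T + T/w) = 2 - T + T/w)
P = -132/79 (P = 132/(-79) = 132*(-1/79) = -132/79 ≈ -1.6709)
(P + ((13 + 5) + √(a(W, 5) + 17)))² = (-132/79 + ((13 + 5) + √((2 - 1*2 + 2/5) + 17)))² = (-132/79 + (18 + √((2 - 2 + 2*(⅕)) + 17)))² = (-132/79 + (18 + √((2 - 2 + ⅖) + 17)))² = (-132/79 + (18 + √(⅖ + 17)))² = (-132/79 + (18 + √(87/5)))² = (-132/79 + (18 + √435/5))² = (1290/79 + √435/5)²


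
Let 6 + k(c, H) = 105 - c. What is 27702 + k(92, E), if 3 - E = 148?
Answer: 27709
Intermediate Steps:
E = -145 (E = 3 - 1*148 = 3 - 148 = -145)
k(c, H) = 99 - c (k(c, H) = -6 + (105 - c) = 99 - c)
27702 + k(92, E) = 27702 + (99 - 1*92) = 27702 + (99 - 92) = 27702 + 7 = 27709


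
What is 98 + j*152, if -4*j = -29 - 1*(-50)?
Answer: -700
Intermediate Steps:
j = -21/4 (j = -(-29 - 1*(-50))/4 = -(-29 + 50)/4 = -1/4*21 = -21/4 ≈ -5.2500)
98 + j*152 = 98 - 21/4*152 = 98 - 798 = -700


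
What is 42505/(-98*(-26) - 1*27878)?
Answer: -8501/5066 ≈ -1.6780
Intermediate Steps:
42505/(-98*(-26) - 1*27878) = 42505/(2548 - 27878) = 42505/(-25330) = 42505*(-1/25330) = -8501/5066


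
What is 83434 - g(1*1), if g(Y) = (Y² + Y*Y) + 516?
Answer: 82916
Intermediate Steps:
g(Y) = 516 + 2*Y² (g(Y) = (Y² + Y²) + 516 = 2*Y² + 516 = 516 + 2*Y²)
83434 - g(1*1) = 83434 - (516 + 2*(1*1)²) = 83434 - (516 + 2*1²) = 83434 - (516 + 2*1) = 83434 - (516 + 2) = 83434 - 1*518 = 83434 - 518 = 82916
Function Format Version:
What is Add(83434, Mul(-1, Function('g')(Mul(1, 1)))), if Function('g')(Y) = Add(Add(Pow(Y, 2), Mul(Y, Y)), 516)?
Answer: 82916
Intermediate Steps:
Function('g')(Y) = Add(516, Mul(2, Pow(Y, 2))) (Function('g')(Y) = Add(Add(Pow(Y, 2), Pow(Y, 2)), 516) = Add(Mul(2, Pow(Y, 2)), 516) = Add(516, Mul(2, Pow(Y, 2))))
Add(83434, Mul(-1, Function('g')(Mul(1, 1)))) = Add(83434, Mul(-1, Add(516, Mul(2, Pow(Mul(1, 1), 2))))) = Add(83434, Mul(-1, Add(516, Mul(2, Pow(1, 2))))) = Add(83434, Mul(-1, Add(516, Mul(2, 1)))) = Add(83434, Mul(-1, Add(516, 2))) = Add(83434, Mul(-1, 518)) = Add(83434, -518) = 82916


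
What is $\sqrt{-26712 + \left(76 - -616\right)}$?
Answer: $2 i \sqrt{6505} \approx 161.31 i$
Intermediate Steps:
$\sqrt{-26712 + \left(76 - -616\right)} = \sqrt{-26712 + \left(76 + 616\right)} = \sqrt{-26712 + 692} = \sqrt{-26020} = 2 i \sqrt{6505}$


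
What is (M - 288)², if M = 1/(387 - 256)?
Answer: 1423326529/17161 ≈ 82940.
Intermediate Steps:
M = 1/131 ≈ 0.0076336
(M - 288)² = (1/131 - 288)² = (-37727/131)² = 1423326529/17161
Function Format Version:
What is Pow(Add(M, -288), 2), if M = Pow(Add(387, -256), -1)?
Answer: Rational(1423326529, 17161) ≈ 82940.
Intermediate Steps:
M = Rational(1, 131) (M = Pow(131, -1) = Rational(1, 131) ≈ 0.0076336)
Pow(Add(M, -288), 2) = Pow(Add(Rational(1, 131), -288), 2) = Pow(Rational(-37727, 131), 2) = Rational(1423326529, 17161)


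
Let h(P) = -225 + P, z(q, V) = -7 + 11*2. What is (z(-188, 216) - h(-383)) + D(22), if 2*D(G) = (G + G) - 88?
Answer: 601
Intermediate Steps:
z(q, V) = 15 (z(q, V) = -7 + 22 = 15)
D(G) = -44 + G (D(G) = ((G + G) - 88)/2 = (2*G - 88)/2 = (-88 + 2*G)/2 = -44 + G)
(z(-188, 216) - h(-383)) + D(22) = (15 - (-225 - 383)) + (-44 + 22) = (15 - 1*(-608)) - 22 = (15 + 608) - 22 = 623 - 22 = 601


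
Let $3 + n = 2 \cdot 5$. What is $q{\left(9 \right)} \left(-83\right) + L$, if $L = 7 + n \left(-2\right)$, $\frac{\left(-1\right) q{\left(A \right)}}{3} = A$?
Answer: $2234$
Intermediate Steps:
$n = 7$ ($n = -3 + 2 \cdot 5 = -3 + 10 = 7$)
$q{\left(A \right)} = - 3 A$
$L = -7$ ($L = 7 + 7 \left(-2\right) = 7 - 14 = -7$)
$q{\left(9 \right)} \left(-83\right) + L = \left(-3\right) 9 \left(-83\right) - 7 = \left(-27\right) \left(-83\right) - 7 = 2241 - 7 = 2234$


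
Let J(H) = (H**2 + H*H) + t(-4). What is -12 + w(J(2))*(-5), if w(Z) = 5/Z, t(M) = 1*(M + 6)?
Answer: -29/2 ≈ -14.500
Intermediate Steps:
t(M) = 6 + M (t(M) = 1*(6 + M) = 6 + M)
J(H) = 2 + 2*H**2 (J(H) = (H**2 + H*H) + (6 - 4) = (H**2 + H**2) + 2 = 2*H**2 + 2 = 2 + 2*H**2)
-12 + w(J(2))*(-5) = -12 + (5/(2 + 2*2**2))*(-5) = -12 + (5/(2 + 2*4))*(-5) = -12 + (5/(2 + 8))*(-5) = -12 + (5/10)*(-5) = -12 + (5*(1/10))*(-5) = -12 + (1/2)*(-5) = -12 - 5/2 = -29/2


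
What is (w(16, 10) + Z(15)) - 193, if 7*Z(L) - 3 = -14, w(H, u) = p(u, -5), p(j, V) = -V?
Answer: -1327/7 ≈ -189.57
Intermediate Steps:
w(H, u) = 5 (w(H, u) = -1*(-5) = 5)
Z(L) = -11/7 (Z(L) = 3/7 + (⅐)*(-14) = 3/7 - 2 = -11/7)
(w(16, 10) + Z(15)) - 193 = (5 - 11/7) - 193 = 24/7 - 193 = -1327/7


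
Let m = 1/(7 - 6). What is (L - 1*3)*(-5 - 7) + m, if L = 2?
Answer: 13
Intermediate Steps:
m = 1 (m = 1/1 = 1)
(L - 1*3)*(-5 - 7) + m = (2 - 1*3)*(-5 - 7) + 1 = (2 - 3)*(-12) + 1 = -1*(-12) + 1 = 12 + 1 = 13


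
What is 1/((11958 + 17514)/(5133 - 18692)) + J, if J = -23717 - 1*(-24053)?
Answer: 9889033/29472 ≈ 335.54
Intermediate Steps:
J = 336 (J = -23717 + 24053 = 336)
1/((11958 + 17514)/(5133 - 18692)) + J = 1/((11958 + 17514)/(5133 - 18692)) + 336 = 1/(29472/(-13559)) + 336 = 1/(29472*(-1/13559)) + 336 = 1/(-29472/13559) + 336 = -13559/29472 + 336 = 9889033/29472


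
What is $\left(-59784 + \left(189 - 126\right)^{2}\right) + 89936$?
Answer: $34121$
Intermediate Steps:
$\left(-59784 + \left(189 - 126\right)^{2}\right) + 89936 = \left(-59784 + 63^{2}\right) + 89936 = \left(-59784 + 3969\right) + 89936 = -55815 + 89936 = 34121$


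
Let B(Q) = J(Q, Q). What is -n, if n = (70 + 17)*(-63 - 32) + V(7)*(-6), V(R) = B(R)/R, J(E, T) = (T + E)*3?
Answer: 8301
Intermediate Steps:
J(E, T) = 3*E + 3*T (J(E, T) = (E + T)*3 = 3*E + 3*T)
B(Q) = 6*Q (B(Q) = 3*Q + 3*Q = 6*Q)
V(R) = 6 (V(R) = (6*R)/R = 6)
n = -8301 (n = (70 + 17)*(-63 - 32) + 6*(-6) = 87*(-95) - 36 = -8265 - 36 = -8301)
-n = -1*(-8301) = 8301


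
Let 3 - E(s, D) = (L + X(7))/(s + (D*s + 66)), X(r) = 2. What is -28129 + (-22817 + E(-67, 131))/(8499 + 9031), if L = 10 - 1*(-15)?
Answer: -288576272475/10258556 ≈ -28130.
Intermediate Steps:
L = 25 (L = 10 + 15 = 25)
E(s, D) = 3 - 27/(66 + s + D*s) (E(s, D) = 3 - (25 + 2)/(s + (D*s + 66)) = 3 - 27/(s + (66 + D*s)) = 3 - 27/(66 + s + D*s))
-28129 + (-22817 + E(-67, 131))/(8499 + 9031) = -28129 + (-22817 + 3*(57 - 67 + 131*(-67))/(66 - 67 + 131*(-67)))/(8499 + 9031) = -28129 + (-22817 + 3*(57 - 67 - 8777)/(66 - 67 - 8777))/17530 = -28129 + (-22817 + 3*(-8787)/(-8778))*(1/17530) = -28129 + (-22817 + 3*(-1/8778)*(-8787))*(1/17530) = -28129 + (-22817 + 8787/2926)*(1/17530) = -28129 - 66753755/2926*1/17530 = -28129 - 13350751/10258556 = -288576272475/10258556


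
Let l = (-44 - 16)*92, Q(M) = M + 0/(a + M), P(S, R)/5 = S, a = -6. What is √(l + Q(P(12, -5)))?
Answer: 2*I*√1365 ≈ 73.892*I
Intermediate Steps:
P(S, R) = 5*S
Q(M) = M (Q(M) = M + 0/(-6 + M) = M + 0 = M)
l = -5520 (l = -60*92 = -5520)
√(l + Q(P(12, -5))) = √(-5520 + 5*12) = √(-5520 + 60) = √(-5460) = 2*I*√1365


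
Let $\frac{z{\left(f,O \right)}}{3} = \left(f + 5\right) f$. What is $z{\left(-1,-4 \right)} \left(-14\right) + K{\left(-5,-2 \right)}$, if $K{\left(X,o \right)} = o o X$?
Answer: $148$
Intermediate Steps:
$K{\left(X,o \right)} = X o^{2}$ ($K{\left(X,o \right)} = o^{2} X = X o^{2}$)
$z{\left(f,O \right)} = 3 f \left(5 + f\right)$ ($z{\left(f,O \right)} = 3 \left(f + 5\right) f = 3 \left(5 + f\right) f = 3 f \left(5 + f\right)$)
$z{\left(-1,-4 \right)} \left(-14\right) + K{\left(-5,-2 \right)} = 3 \left(-1\right) \left(5 - 1\right) \left(-14\right) - 5 \left(-2\right)^{2} = 3 \left(-1\right) 4 \left(-14\right) - 20 = \left(-12\right) \left(-14\right) - 20 = 168 - 20 = 148$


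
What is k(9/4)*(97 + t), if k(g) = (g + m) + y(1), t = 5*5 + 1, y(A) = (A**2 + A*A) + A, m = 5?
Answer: 5043/4 ≈ 1260.8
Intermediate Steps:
y(A) = A + 2*A**2 (y(A) = (A**2 + A**2) + A = 2*A**2 + A = A + 2*A**2)
t = 26 (t = 25 + 1 = 26)
k(g) = 8 + g (k(g) = (g + 5) + 1*(1 + 2*1) = (5 + g) + 1*(1 + 2) = (5 + g) + 1*3 = (5 + g) + 3 = 8 + g)
k(9/4)*(97 + t) = (8 + 9/4)*(97 + 26) = (8 + 9*(1/4))*123 = (8 + 9/4)*123 = (41/4)*123 = 5043/4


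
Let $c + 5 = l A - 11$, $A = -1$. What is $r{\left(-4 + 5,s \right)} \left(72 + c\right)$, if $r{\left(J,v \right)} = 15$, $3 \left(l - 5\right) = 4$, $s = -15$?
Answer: $745$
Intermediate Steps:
$l = \frac{19}{3}$ ($l = 5 + \frac{1}{3} \cdot 4 = 5 + \frac{4}{3} = \frac{19}{3} \approx 6.3333$)
$c = - \frac{67}{3}$ ($c = -5 + \left(\frac{19}{3} \left(-1\right) - 11\right) = -5 - \frac{52}{3} = - \frac{67}{3} \approx -22.333$)
$r{\left(-4 + 5,s \right)} \left(72 + c\right) = 15 \left(72 - \frac{67}{3}\right) = 15 \cdot \frac{149}{3} = 745$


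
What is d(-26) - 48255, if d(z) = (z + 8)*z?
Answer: -47787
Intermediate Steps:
d(z) = z*(8 + z) (d(z) = (8 + z)*z = z*(8 + z))
d(-26) - 48255 = -26*(8 - 26) - 48255 = -26*(-18) - 48255 = 468 - 48255 = -47787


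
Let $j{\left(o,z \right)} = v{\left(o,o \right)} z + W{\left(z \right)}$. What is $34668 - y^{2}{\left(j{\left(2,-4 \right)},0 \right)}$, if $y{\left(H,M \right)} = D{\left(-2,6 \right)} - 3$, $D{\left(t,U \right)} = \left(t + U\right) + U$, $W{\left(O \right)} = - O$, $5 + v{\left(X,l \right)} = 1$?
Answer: $34619$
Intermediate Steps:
$v{\left(X,l \right)} = -4$ ($v{\left(X,l \right)} = -5 + 1 = -4$)
$D{\left(t,U \right)} = t + 2 U$ ($D{\left(t,U \right)} = \left(U + t\right) + U = t + 2 U$)
$j{\left(o,z \right)} = - 5 z$ ($j{\left(o,z \right)} = - 4 z - z = - 5 z$)
$y{\left(H,M \right)} = 7$ ($y{\left(H,M \right)} = \left(-2 + 2 \cdot 6\right) - 3 = \left(-2 + 12\right) - 3 = 10 - 3 = 7$)
$34668 - y^{2}{\left(j{\left(2,-4 \right)},0 \right)} = 34668 - 7^{2} = 34668 - 49 = 34619$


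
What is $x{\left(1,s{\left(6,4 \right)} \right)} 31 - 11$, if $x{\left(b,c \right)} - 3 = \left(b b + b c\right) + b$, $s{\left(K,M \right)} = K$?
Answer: $330$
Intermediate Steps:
$x{\left(b,c \right)} = 3 + b + b^{2} + b c$ ($x{\left(b,c \right)} = 3 + \left(\left(b b + b c\right) + b\right) = 3 + \left(\left(b^{2} + b c\right) + b\right) = 3 + \left(b + b^{2} + b c\right) = 3 + b + b^{2} + b c$)
$x{\left(1,s{\left(6,4 \right)} \right)} 31 - 11 = \left(3 + 1 + 1^{2} + 1 \cdot 6\right) 31 - 11 = \left(3 + 1 + 1 + 6\right) 31 - 11 = 11 \cdot 31 - 11 = 341 - 11 = 330$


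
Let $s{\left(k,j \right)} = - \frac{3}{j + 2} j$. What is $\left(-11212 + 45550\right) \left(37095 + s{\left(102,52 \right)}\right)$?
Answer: $\frac{3821006734}{3} \approx 1.2737 \cdot 10^{9}$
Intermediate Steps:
$s{\left(k,j \right)} = - \frac{3 j}{2 + j}$ ($s{\left(k,j \right)} = - \frac{3}{2 + j} j = - \frac{3 j}{2 + j}$)
$\left(-11212 + 45550\right) \left(37095 + s{\left(102,52 \right)}\right) = \left(-11212 + 45550\right) \left(37095 - \frac{156}{2 + 52}\right) = 34338 \left(37095 - \frac{156}{54}\right) = 34338 \left(37095 - 156 \cdot \frac{1}{54}\right) = 34338 \left(37095 - \frac{26}{9}\right) = 34338 \cdot \frac{333829}{9} = \frac{3821006734}{3}$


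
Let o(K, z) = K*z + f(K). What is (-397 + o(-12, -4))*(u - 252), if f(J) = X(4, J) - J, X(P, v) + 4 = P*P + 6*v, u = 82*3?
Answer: 2382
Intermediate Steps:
u = 246
X(P, v) = -4 + P² + 6*v (X(P, v) = -4 + (P*P + 6*v) = -4 + (P² + 6*v) = -4 + P² + 6*v)
f(J) = 12 + 5*J (f(J) = (-4 + 4² + 6*J) - J = (-4 + 16 + 6*J) - J = (12 + 6*J) - J = 12 + 5*J)
o(K, z) = 12 + 5*K + K*z (o(K, z) = K*z + (12 + 5*K) = 12 + 5*K + K*z)
(-397 + o(-12, -4))*(u - 252) = (-397 + (12 + 5*(-12) - 12*(-4)))*(246 - 252) = (-397 + (12 - 60 + 48))*(-6) = (-397 + 0)*(-6) = -397*(-6) = 2382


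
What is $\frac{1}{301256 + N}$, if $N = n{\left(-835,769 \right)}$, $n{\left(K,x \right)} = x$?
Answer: $\frac{1}{302025} \approx 3.311 \cdot 10^{-6}$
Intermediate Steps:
$N = 769$
$\frac{1}{301256 + N} = \frac{1}{301256 + 769} = \frac{1}{302025}$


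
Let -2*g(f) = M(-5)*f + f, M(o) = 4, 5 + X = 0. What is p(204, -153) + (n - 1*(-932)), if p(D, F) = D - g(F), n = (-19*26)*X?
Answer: 6447/2 ≈ 3223.5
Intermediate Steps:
X = -5 (X = -5 + 0 = -5)
n = 2470 (n = -19*26*(-5) = -494*(-5) = 2470)
g(f) = -5*f/2 (g(f) = -(4*f + f)/2 = -5*f/2)
p(D, F) = D + 5*F/2 (p(D, F) = D - (-5)*F/2 = D + 5*F/2)
p(204, -153) + (n - 1*(-932)) = (204 + (5/2)*(-153)) + (2470 - 1*(-932)) = (204 - 765/2) + (2470 + 932) = -357/2 + 3402 = 6447/2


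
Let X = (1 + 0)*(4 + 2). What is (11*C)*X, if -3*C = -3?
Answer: 66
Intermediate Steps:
C = 1 (C = -⅓*(-3) = 1)
X = 6 (X = 1*6 = 6)
(11*C)*X = (11*1)*6 = 11*6 = 66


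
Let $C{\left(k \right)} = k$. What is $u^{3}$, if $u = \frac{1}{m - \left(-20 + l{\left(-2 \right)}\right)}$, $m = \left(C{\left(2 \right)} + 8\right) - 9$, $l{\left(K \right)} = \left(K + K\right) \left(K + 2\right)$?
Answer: $\frac{1}{9261} \approx 0.00010798$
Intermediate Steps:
$l{\left(K \right)} = 2 K \left(2 + K\right)$
$m = 1$ ($m = \left(2 + 8\right) - 9 = 10 - 9 = 1$)
$u = \frac{1}{21}$ ($u = \frac{1}{1 + \left(20 - 2 \left(-2\right) \left(2 - 2\right)\right)} = \frac{1}{1 + \left(20 - 2 \left(-2\right) 0\right)} = \frac{1}{1 + \left(20 - 0\right)} = \frac{1}{1 + \left(20 + 0\right)} = \frac{1}{1 + 20} = \frac{1}{21} \approx 0.047619$)
$u^{3} = \left(\frac{1}{21}\right)^{3} = \frac{1}{9261}$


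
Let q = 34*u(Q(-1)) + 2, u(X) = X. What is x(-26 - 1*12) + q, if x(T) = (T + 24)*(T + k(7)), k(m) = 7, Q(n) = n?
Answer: 402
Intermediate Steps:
x(T) = (7 + T)*(24 + T) (x(T) = (T + 24)*(T + 7) = (24 + T)*(7 + T) = (7 + T)*(24 + T))
q = -32 (q = 34*(-1) + 2 = -34 + 2 = -32)
x(-26 - 1*12) + q = (168 + (-26 - 1*12)² + 31*(-26 - 1*12)) - 32 = (168 + (-26 - 12)² + 31*(-26 - 12)) - 32 = (168 + (-38)² + 31*(-38)) - 32 = (168 + 1444 - 1178) - 32 = 434 - 32 = 402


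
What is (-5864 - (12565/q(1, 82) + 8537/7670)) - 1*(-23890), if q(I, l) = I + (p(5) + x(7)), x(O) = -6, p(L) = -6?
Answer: 1617133263/84370 ≈ 19167.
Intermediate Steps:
q(I, l) = -12 + I (q(I, l) = I + (-6 - 6) = I - 12 = -12 + I)
(-5864 - (12565/q(1, 82) + 8537/7670)) - 1*(-23890) = (-5864 - (12565/(-12 + 1) + 8537/7670)) - 1*(-23890) = (-5864 - (12565/(-11) + 8537*(1/7670))) + 23890 = (-5864 - (12565*(-1/11) + 8537/7670)) + 23890 = (-5864 - (-12565/11 + 8537/7670)) + 23890 = (-5864 - 1*(-96279643/84370)) + 23890 = (-5864 + 96279643/84370) + 23890 = -398466037/84370 + 23890 = 1617133263/84370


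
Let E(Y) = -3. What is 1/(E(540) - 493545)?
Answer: -1/493548 ≈ -2.0261e-6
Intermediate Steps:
1/(E(540) - 493545) = 1/(-3 - 493545) = 1/(-493548) = -1/493548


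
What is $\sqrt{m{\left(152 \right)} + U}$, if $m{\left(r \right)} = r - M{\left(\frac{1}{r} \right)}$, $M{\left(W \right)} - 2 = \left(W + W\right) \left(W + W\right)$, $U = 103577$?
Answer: $\frac{\sqrt{599127151}}{76} \approx 322.07$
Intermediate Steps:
$M{\left(W \right)} = 2 + 4 W^{2}$ ($M{\left(W \right)} = 2 + \left(W + W\right) \left(W + W\right) = 2 + 2 W 2 W = 2 + 4 W^{2}$)
$m{\left(r \right)} = -2 + r - \frac{4}{r^{2}}$ ($m{\left(r \right)} = r - \left(2 + 4 \left(\frac{1}{r}\right)^{2}\right) = r - \left(2 + \frac{4}{r^{2}}\right) = -2 + r - \frac{4}{r^{2}}$)
$\sqrt{m{\left(152 \right)} + U} = \sqrt{\left(-2 + 152 - \frac{4}{23104}\right) + 103577} = \sqrt{\left(-2 + 152 - \frac{1}{5776}\right) + 103577} = \sqrt{\frac{866399}{5776} + 103577} = \sqrt{\frac{599127151}{5776}} = \frac{\sqrt{599127151}}{76}$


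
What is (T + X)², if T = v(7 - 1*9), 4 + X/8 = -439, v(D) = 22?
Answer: 12404484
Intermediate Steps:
X = -3544 (X = -32 + 8*(-439) = -32 - 3512 = -3544)
T = 22
(T + X)² = (22 - 3544)² = (-3522)² = 12404484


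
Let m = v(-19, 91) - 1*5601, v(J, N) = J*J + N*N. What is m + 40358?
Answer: 43399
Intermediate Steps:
v(J, N) = J² + N²
m = 3041 (m = ((-19)² + 91²) - 1*5601 = (361 + 8281) - 5601 = 8642 - 5601 = 3041)
m + 40358 = 3041 + 40358 = 43399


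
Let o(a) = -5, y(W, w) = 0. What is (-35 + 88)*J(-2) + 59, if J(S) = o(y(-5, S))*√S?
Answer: 59 - 265*I*√2 ≈ 59.0 - 374.77*I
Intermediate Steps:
J(S) = -5*√S
(-35 + 88)*J(-2) + 59 = (-35 + 88)*(-5*I*√2) + 59 = 53*(-5*I*√2) + 59 = -265*I*√2 + 59 = 59 - 265*I*√2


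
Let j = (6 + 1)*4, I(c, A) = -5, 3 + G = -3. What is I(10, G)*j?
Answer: -140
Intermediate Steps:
G = -6 (G = -3 - 3 = -6)
j = 28 (j = 7*4 = 28)
I(10, G)*j = -5*28 = -140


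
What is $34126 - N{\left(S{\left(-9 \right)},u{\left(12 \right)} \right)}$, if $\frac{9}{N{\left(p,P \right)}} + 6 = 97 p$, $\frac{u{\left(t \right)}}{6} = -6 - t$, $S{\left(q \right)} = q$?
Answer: $\frac{9998921}{293} \approx 34126.0$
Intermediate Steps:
$u{\left(t \right)} = -36 - 6 t$ ($u{\left(t \right)} = 6 \left(-6 - t\right) = -36 - 6 t$)
$N{\left(p,P \right)} = \frac{9}{-6 + 97 p}$
$34126 - N{\left(S{\left(-9 \right)},u{\left(12 \right)} \right)} = 34126 - \frac{9}{-6 + 97 \left(-9\right)} = 34126 - \frac{9}{-6 - 873} = 34126 - \frac{9}{-879} = 34126 - 9 \left(- \frac{1}{879}\right) = 34126 - - \frac{3}{293} = 34126 + \frac{3}{293} = \frac{9998921}{293}$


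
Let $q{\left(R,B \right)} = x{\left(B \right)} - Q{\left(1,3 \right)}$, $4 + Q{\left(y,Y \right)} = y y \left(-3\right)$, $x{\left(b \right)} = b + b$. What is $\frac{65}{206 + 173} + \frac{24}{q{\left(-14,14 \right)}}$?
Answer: $\frac{11371}{13265} \approx 0.85722$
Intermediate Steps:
$x{\left(b \right)} = 2 b$
$Q{\left(y,Y \right)} = -4 - 3 y^{2}$ ($Q{\left(y,Y \right)} = -4 + y y \left(-3\right) = -4 + y^{2} \left(-3\right) = -4 - 3 y^{2}$)
$q{\left(R,B \right)} = 7 + 2 B$ ($q{\left(R,B \right)} = 2 B - \left(-4 - 3 \cdot 1^{2}\right) = 2 B - \left(-4 - 3\right) = 2 B - -7 = 2 B + 7 = 7 + 2 B$)
$\frac{65}{206 + 173} + \frac{24}{q{\left(-14,14 \right)}} = \frac{65}{206 + 173} + \frac{24}{7 + 2 \cdot 14} = \frac{65}{379} + \frac{24}{7 + 28} = 65 \cdot \frac{1}{379} + \frac{24}{35} = \frac{65}{379} + 24 \cdot \frac{1}{35} = \frac{65}{379} + \frac{24}{35} = \frac{11371}{13265}$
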